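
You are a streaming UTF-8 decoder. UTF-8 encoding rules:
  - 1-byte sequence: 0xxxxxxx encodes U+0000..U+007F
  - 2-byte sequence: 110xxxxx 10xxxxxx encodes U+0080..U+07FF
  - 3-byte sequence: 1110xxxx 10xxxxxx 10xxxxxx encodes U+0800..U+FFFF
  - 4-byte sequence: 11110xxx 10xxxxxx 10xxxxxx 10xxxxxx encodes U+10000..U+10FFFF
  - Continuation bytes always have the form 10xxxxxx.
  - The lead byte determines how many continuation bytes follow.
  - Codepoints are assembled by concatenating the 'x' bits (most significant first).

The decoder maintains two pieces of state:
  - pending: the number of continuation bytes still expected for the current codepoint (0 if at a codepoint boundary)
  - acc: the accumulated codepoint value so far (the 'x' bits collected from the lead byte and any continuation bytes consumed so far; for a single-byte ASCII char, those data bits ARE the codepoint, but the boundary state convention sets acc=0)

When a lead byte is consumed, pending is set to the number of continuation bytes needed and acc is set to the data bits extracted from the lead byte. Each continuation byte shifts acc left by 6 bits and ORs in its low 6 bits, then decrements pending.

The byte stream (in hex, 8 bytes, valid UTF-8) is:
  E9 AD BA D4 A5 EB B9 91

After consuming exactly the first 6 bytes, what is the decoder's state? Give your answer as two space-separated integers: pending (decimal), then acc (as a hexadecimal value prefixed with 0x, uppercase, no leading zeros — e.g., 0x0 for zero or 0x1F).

Answer: 2 0xB

Derivation:
Byte[0]=E9: 3-byte lead. pending=2, acc=0x9
Byte[1]=AD: continuation. acc=(acc<<6)|0x2D=0x26D, pending=1
Byte[2]=BA: continuation. acc=(acc<<6)|0x3A=0x9B7A, pending=0
Byte[3]=D4: 2-byte lead. pending=1, acc=0x14
Byte[4]=A5: continuation. acc=(acc<<6)|0x25=0x525, pending=0
Byte[5]=EB: 3-byte lead. pending=2, acc=0xB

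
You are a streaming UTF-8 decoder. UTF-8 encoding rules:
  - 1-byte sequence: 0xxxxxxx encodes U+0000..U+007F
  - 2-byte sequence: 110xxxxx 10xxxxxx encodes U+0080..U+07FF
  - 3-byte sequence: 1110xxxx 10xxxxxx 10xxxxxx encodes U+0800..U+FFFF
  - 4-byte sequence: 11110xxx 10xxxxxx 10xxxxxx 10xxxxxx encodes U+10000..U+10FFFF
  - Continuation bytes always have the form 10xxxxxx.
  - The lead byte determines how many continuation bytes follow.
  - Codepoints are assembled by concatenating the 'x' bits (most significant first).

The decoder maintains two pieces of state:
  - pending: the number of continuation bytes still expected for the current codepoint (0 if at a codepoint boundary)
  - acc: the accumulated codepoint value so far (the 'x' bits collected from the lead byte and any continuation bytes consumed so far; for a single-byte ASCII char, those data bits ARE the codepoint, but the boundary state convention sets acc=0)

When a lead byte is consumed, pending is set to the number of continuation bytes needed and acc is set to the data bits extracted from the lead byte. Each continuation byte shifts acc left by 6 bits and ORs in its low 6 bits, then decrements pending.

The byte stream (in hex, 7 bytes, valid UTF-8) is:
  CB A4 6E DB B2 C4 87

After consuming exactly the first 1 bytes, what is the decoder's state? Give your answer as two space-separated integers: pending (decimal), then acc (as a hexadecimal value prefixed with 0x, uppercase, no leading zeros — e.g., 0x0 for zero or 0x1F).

Byte[0]=CB: 2-byte lead. pending=1, acc=0xB

Answer: 1 0xB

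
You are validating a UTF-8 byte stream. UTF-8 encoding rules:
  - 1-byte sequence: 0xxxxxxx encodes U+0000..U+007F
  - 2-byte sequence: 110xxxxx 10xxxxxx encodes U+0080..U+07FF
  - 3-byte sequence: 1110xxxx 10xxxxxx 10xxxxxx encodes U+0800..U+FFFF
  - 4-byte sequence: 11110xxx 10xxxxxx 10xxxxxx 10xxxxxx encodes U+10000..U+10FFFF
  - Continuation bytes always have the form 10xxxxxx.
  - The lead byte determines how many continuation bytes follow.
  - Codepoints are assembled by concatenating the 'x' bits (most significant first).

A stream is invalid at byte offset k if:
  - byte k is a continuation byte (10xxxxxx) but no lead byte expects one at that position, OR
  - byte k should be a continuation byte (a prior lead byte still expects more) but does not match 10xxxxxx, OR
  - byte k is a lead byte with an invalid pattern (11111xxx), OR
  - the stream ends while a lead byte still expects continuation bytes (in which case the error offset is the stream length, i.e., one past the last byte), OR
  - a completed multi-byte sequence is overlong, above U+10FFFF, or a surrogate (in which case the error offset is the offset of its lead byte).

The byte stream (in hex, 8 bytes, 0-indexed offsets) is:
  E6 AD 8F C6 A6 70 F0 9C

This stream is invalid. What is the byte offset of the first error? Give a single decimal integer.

Answer: 8

Derivation:
Byte[0]=E6: 3-byte lead, need 2 cont bytes. acc=0x6
Byte[1]=AD: continuation. acc=(acc<<6)|0x2D=0x1AD
Byte[2]=8F: continuation. acc=(acc<<6)|0x0F=0x6B4F
Completed: cp=U+6B4F (starts at byte 0)
Byte[3]=C6: 2-byte lead, need 1 cont bytes. acc=0x6
Byte[4]=A6: continuation. acc=(acc<<6)|0x26=0x1A6
Completed: cp=U+01A6 (starts at byte 3)
Byte[5]=70: 1-byte ASCII. cp=U+0070
Byte[6]=F0: 4-byte lead, need 3 cont bytes. acc=0x0
Byte[7]=9C: continuation. acc=(acc<<6)|0x1C=0x1C
Byte[8]: stream ended, expected continuation. INVALID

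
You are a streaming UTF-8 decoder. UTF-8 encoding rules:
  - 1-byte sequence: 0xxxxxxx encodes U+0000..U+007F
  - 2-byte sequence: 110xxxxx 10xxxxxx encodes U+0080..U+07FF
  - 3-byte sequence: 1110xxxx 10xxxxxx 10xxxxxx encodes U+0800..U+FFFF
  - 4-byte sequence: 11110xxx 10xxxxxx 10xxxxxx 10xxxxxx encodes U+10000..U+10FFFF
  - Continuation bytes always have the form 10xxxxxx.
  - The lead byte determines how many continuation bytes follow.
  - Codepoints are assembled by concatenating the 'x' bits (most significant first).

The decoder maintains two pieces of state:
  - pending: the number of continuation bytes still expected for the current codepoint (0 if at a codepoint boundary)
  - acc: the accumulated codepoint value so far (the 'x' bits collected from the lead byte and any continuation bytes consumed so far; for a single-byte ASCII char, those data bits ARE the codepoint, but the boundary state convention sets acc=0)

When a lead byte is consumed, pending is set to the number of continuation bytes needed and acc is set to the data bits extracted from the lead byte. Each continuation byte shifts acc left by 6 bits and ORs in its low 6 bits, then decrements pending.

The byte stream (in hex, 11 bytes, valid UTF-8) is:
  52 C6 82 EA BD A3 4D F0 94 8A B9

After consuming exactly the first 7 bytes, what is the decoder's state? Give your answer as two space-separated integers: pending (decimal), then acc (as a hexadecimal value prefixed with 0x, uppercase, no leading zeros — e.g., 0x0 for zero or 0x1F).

Byte[0]=52: 1-byte. pending=0, acc=0x0
Byte[1]=C6: 2-byte lead. pending=1, acc=0x6
Byte[2]=82: continuation. acc=(acc<<6)|0x02=0x182, pending=0
Byte[3]=EA: 3-byte lead. pending=2, acc=0xA
Byte[4]=BD: continuation. acc=(acc<<6)|0x3D=0x2BD, pending=1
Byte[5]=A3: continuation. acc=(acc<<6)|0x23=0xAF63, pending=0
Byte[6]=4D: 1-byte. pending=0, acc=0x0

Answer: 0 0x0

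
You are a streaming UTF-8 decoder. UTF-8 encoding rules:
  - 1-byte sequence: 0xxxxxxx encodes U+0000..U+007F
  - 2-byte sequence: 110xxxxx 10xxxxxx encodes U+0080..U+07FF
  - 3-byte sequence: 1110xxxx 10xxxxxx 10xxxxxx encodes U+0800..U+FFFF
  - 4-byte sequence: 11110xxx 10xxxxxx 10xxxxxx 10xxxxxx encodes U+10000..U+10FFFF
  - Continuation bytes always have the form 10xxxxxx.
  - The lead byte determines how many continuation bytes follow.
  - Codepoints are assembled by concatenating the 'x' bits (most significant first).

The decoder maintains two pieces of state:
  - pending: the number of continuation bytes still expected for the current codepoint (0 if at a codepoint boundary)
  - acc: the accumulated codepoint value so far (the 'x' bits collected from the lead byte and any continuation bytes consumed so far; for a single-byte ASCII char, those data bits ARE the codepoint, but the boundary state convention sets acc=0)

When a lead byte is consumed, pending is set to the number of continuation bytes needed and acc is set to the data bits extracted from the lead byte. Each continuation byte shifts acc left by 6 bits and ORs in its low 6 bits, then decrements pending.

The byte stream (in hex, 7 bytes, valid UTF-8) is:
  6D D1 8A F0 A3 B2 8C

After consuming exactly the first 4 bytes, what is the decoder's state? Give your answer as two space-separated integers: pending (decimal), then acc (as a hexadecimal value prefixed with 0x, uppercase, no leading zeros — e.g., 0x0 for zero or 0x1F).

Byte[0]=6D: 1-byte. pending=0, acc=0x0
Byte[1]=D1: 2-byte lead. pending=1, acc=0x11
Byte[2]=8A: continuation. acc=(acc<<6)|0x0A=0x44A, pending=0
Byte[3]=F0: 4-byte lead. pending=3, acc=0x0

Answer: 3 0x0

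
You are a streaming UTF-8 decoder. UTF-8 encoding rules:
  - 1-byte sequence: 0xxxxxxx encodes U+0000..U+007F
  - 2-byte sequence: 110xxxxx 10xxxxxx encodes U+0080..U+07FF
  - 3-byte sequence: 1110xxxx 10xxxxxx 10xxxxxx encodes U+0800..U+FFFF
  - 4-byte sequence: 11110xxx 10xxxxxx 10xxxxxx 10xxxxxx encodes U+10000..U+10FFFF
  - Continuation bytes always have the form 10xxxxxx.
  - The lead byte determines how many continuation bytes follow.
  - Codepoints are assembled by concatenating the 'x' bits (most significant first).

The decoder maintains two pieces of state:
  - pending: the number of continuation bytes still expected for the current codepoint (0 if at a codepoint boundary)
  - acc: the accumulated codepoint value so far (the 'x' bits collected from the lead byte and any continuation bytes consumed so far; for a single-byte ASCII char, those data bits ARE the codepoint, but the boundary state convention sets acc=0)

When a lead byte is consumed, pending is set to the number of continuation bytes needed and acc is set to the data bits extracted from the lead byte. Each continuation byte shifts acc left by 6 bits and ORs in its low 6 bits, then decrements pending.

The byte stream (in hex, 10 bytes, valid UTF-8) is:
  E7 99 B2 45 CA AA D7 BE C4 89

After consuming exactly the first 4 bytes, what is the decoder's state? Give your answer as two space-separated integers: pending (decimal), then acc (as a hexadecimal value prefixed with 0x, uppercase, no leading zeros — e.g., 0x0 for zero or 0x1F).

Byte[0]=E7: 3-byte lead. pending=2, acc=0x7
Byte[1]=99: continuation. acc=(acc<<6)|0x19=0x1D9, pending=1
Byte[2]=B2: continuation. acc=(acc<<6)|0x32=0x7672, pending=0
Byte[3]=45: 1-byte. pending=0, acc=0x0

Answer: 0 0x0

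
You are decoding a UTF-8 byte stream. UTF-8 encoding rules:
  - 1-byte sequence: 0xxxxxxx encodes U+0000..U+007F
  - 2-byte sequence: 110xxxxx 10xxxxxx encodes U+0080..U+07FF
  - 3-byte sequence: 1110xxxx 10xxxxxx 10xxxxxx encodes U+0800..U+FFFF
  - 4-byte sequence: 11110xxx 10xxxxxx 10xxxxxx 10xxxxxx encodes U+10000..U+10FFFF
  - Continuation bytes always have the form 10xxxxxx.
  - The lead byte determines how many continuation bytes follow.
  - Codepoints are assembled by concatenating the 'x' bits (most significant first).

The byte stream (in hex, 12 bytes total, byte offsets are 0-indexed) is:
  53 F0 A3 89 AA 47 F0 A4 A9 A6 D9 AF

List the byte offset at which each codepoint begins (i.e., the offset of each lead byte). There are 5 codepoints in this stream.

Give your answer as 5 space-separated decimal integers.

Byte[0]=53: 1-byte ASCII. cp=U+0053
Byte[1]=F0: 4-byte lead, need 3 cont bytes. acc=0x0
Byte[2]=A3: continuation. acc=(acc<<6)|0x23=0x23
Byte[3]=89: continuation. acc=(acc<<6)|0x09=0x8C9
Byte[4]=AA: continuation. acc=(acc<<6)|0x2A=0x2326A
Completed: cp=U+2326A (starts at byte 1)
Byte[5]=47: 1-byte ASCII. cp=U+0047
Byte[6]=F0: 4-byte lead, need 3 cont bytes. acc=0x0
Byte[7]=A4: continuation. acc=(acc<<6)|0x24=0x24
Byte[8]=A9: continuation. acc=(acc<<6)|0x29=0x929
Byte[9]=A6: continuation. acc=(acc<<6)|0x26=0x24A66
Completed: cp=U+24A66 (starts at byte 6)
Byte[10]=D9: 2-byte lead, need 1 cont bytes. acc=0x19
Byte[11]=AF: continuation. acc=(acc<<6)|0x2F=0x66F
Completed: cp=U+066F (starts at byte 10)

Answer: 0 1 5 6 10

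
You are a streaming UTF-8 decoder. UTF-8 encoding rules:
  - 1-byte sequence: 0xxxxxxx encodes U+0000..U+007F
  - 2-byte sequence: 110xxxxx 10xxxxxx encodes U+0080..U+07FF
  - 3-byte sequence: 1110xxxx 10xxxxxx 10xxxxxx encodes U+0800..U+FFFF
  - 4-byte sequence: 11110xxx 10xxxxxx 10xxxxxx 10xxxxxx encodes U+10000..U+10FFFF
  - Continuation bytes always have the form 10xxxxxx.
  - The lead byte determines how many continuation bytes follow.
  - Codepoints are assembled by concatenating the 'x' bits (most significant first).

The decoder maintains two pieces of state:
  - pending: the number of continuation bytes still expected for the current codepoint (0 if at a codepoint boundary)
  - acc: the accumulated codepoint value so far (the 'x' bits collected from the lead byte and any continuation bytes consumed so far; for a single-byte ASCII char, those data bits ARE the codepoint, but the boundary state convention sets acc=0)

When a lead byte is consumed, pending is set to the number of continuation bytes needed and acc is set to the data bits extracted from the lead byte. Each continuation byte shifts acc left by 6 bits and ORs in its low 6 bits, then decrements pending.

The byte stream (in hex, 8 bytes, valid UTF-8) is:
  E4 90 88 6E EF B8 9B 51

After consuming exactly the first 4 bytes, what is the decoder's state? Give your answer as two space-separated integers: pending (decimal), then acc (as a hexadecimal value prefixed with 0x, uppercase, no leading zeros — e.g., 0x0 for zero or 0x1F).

Answer: 0 0x0

Derivation:
Byte[0]=E4: 3-byte lead. pending=2, acc=0x4
Byte[1]=90: continuation. acc=(acc<<6)|0x10=0x110, pending=1
Byte[2]=88: continuation. acc=(acc<<6)|0x08=0x4408, pending=0
Byte[3]=6E: 1-byte. pending=0, acc=0x0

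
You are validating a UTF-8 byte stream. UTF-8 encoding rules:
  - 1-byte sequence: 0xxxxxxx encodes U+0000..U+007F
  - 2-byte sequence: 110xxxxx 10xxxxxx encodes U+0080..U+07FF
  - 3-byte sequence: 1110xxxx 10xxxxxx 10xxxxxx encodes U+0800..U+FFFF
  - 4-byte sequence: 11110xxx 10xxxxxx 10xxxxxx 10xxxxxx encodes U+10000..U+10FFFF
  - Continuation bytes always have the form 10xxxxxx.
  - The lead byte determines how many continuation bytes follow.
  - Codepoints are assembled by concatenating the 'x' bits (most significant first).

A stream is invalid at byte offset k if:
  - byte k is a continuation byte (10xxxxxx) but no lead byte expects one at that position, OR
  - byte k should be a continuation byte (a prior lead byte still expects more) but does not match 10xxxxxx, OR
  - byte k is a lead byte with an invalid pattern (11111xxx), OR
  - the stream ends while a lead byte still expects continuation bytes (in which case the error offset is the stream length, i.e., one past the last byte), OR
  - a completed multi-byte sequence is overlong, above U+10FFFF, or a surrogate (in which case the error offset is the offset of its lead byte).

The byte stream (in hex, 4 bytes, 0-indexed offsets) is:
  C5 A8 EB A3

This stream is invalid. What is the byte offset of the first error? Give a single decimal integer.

Byte[0]=C5: 2-byte lead, need 1 cont bytes. acc=0x5
Byte[1]=A8: continuation. acc=(acc<<6)|0x28=0x168
Completed: cp=U+0168 (starts at byte 0)
Byte[2]=EB: 3-byte lead, need 2 cont bytes. acc=0xB
Byte[3]=A3: continuation. acc=(acc<<6)|0x23=0x2E3
Byte[4]: stream ended, expected continuation. INVALID

Answer: 4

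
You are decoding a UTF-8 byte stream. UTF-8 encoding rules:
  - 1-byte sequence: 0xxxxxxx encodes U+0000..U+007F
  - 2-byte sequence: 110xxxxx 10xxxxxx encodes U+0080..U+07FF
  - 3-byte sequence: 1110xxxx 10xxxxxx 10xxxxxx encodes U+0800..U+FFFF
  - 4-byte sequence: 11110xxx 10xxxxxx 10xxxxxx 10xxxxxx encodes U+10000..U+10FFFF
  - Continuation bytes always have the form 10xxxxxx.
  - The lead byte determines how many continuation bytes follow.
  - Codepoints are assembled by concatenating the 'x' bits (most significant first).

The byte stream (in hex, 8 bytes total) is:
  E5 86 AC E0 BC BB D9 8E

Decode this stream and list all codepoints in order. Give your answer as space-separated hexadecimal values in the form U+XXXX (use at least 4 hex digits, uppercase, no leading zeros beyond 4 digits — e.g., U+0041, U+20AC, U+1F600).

Answer: U+51AC U+0F3B U+064E

Derivation:
Byte[0]=E5: 3-byte lead, need 2 cont bytes. acc=0x5
Byte[1]=86: continuation. acc=(acc<<6)|0x06=0x146
Byte[2]=AC: continuation. acc=(acc<<6)|0x2C=0x51AC
Completed: cp=U+51AC (starts at byte 0)
Byte[3]=E0: 3-byte lead, need 2 cont bytes. acc=0x0
Byte[4]=BC: continuation. acc=(acc<<6)|0x3C=0x3C
Byte[5]=BB: continuation. acc=(acc<<6)|0x3B=0xF3B
Completed: cp=U+0F3B (starts at byte 3)
Byte[6]=D9: 2-byte lead, need 1 cont bytes. acc=0x19
Byte[7]=8E: continuation. acc=(acc<<6)|0x0E=0x64E
Completed: cp=U+064E (starts at byte 6)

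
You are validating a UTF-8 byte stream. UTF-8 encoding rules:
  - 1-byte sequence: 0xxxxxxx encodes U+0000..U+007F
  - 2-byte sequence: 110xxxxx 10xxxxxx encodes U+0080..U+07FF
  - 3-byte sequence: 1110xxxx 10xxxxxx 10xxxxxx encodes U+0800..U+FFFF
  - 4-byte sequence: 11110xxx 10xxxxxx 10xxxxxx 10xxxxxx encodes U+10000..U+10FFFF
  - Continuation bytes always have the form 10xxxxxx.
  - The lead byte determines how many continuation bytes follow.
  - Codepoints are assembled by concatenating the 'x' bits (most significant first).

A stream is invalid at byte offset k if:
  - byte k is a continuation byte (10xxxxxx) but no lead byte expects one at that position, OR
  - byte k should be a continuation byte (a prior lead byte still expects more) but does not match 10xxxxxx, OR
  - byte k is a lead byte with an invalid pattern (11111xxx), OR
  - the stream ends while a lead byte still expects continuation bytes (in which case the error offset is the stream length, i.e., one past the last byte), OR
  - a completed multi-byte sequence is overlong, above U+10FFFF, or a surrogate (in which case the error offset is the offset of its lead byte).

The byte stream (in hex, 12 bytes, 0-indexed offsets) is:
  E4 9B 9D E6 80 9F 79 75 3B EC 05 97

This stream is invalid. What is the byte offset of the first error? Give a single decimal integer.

Byte[0]=E4: 3-byte lead, need 2 cont bytes. acc=0x4
Byte[1]=9B: continuation. acc=(acc<<6)|0x1B=0x11B
Byte[2]=9D: continuation. acc=(acc<<6)|0x1D=0x46DD
Completed: cp=U+46DD (starts at byte 0)
Byte[3]=E6: 3-byte lead, need 2 cont bytes. acc=0x6
Byte[4]=80: continuation. acc=(acc<<6)|0x00=0x180
Byte[5]=9F: continuation. acc=(acc<<6)|0x1F=0x601F
Completed: cp=U+601F (starts at byte 3)
Byte[6]=79: 1-byte ASCII. cp=U+0079
Byte[7]=75: 1-byte ASCII. cp=U+0075
Byte[8]=3B: 1-byte ASCII. cp=U+003B
Byte[9]=EC: 3-byte lead, need 2 cont bytes. acc=0xC
Byte[10]=05: expected 10xxxxxx continuation. INVALID

Answer: 10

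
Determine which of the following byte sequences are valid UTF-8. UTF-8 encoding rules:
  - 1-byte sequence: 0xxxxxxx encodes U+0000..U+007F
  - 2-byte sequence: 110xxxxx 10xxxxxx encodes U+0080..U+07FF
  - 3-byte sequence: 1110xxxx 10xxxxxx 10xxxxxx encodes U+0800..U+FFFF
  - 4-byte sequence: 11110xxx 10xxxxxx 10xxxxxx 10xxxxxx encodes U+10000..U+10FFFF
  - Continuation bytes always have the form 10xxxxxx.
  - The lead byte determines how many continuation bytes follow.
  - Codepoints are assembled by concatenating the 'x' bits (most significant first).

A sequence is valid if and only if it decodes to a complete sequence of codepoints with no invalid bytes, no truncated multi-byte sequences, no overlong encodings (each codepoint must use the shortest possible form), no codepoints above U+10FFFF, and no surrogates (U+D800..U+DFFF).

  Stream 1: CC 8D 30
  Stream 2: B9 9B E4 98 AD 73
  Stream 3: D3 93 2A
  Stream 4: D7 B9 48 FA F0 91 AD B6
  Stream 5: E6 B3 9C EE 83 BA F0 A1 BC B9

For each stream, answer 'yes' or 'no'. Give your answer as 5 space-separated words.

Stream 1: decodes cleanly. VALID
Stream 2: error at byte offset 0. INVALID
Stream 3: decodes cleanly. VALID
Stream 4: error at byte offset 3. INVALID
Stream 5: decodes cleanly. VALID

Answer: yes no yes no yes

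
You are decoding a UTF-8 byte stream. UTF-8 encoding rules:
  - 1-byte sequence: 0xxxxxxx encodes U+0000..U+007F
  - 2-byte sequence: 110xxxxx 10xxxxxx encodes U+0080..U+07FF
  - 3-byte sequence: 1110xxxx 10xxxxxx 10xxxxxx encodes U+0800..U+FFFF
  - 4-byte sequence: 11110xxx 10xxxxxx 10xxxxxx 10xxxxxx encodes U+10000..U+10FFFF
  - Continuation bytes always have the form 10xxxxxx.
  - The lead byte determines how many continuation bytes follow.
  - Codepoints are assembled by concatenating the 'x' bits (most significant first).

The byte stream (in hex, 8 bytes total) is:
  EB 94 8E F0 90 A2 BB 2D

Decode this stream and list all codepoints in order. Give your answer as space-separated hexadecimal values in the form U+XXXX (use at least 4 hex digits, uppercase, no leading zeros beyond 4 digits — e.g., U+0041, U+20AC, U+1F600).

Byte[0]=EB: 3-byte lead, need 2 cont bytes. acc=0xB
Byte[1]=94: continuation. acc=(acc<<6)|0x14=0x2D4
Byte[2]=8E: continuation. acc=(acc<<6)|0x0E=0xB50E
Completed: cp=U+B50E (starts at byte 0)
Byte[3]=F0: 4-byte lead, need 3 cont bytes. acc=0x0
Byte[4]=90: continuation. acc=(acc<<6)|0x10=0x10
Byte[5]=A2: continuation. acc=(acc<<6)|0x22=0x422
Byte[6]=BB: continuation. acc=(acc<<6)|0x3B=0x108BB
Completed: cp=U+108BB (starts at byte 3)
Byte[7]=2D: 1-byte ASCII. cp=U+002D

Answer: U+B50E U+108BB U+002D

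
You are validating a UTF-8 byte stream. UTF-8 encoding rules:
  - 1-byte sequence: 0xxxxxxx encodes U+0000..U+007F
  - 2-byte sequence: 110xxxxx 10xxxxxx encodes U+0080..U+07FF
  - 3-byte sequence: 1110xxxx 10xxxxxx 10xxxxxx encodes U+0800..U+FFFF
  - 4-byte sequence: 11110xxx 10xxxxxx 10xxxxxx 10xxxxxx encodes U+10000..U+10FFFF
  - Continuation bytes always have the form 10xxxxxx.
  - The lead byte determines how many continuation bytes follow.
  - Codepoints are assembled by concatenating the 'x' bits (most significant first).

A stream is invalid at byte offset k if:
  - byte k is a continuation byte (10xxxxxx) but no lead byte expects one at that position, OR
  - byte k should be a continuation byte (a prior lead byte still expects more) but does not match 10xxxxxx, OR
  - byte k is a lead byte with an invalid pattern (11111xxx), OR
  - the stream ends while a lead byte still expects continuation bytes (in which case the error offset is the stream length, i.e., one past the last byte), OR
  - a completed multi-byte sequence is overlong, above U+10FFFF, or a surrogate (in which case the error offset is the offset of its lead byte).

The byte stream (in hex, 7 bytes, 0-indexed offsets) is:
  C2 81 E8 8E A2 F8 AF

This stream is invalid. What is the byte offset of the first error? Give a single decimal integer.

Answer: 5

Derivation:
Byte[0]=C2: 2-byte lead, need 1 cont bytes. acc=0x2
Byte[1]=81: continuation. acc=(acc<<6)|0x01=0x81
Completed: cp=U+0081 (starts at byte 0)
Byte[2]=E8: 3-byte lead, need 2 cont bytes. acc=0x8
Byte[3]=8E: continuation. acc=(acc<<6)|0x0E=0x20E
Byte[4]=A2: continuation. acc=(acc<<6)|0x22=0x83A2
Completed: cp=U+83A2 (starts at byte 2)
Byte[5]=F8: INVALID lead byte (not 0xxx/110x/1110/11110)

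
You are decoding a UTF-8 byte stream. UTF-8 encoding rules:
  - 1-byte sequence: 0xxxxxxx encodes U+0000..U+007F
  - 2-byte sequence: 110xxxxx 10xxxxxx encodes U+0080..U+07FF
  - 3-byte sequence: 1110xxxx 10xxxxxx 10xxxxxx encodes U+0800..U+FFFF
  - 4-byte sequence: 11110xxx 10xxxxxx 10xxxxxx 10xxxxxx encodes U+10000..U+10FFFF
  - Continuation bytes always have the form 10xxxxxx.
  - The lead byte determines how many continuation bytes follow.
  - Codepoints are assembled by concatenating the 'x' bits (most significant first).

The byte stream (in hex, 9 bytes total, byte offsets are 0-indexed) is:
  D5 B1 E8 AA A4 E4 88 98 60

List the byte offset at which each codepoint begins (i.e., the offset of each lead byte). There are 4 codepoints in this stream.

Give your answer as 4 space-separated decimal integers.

Answer: 0 2 5 8

Derivation:
Byte[0]=D5: 2-byte lead, need 1 cont bytes. acc=0x15
Byte[1]=B1: continuation. acc=(acc<<6)|0x31=0x571
Completed: cp=U+0571 (starts at byte 0)
Byte[2]=E8: 3-byte lead, need 2 cont bytes. acc=0x8
Byte[3]=AA: continuation. acc=(acc<<6)|0x2A=0x22A
Byte[4]=A4: continuation. acc=(acc<<6)|0x24=0x8AA4
Completed: cp=U+8AA4 (starts at byte 2)
Byte[5]=E4: 3-byte lead, need 2 cont bytes. acc=0x4
Byte[6]=88: continuation. acc=(acc<<6)|0x08=0x108
Byte[7]=98: continuation. acc=(acc<<6)|0x18=0x4218
Completed: cp=U+4218 (starts at byte 5)
Byte[8]=60: 1-byte ASCII. cp=U+0060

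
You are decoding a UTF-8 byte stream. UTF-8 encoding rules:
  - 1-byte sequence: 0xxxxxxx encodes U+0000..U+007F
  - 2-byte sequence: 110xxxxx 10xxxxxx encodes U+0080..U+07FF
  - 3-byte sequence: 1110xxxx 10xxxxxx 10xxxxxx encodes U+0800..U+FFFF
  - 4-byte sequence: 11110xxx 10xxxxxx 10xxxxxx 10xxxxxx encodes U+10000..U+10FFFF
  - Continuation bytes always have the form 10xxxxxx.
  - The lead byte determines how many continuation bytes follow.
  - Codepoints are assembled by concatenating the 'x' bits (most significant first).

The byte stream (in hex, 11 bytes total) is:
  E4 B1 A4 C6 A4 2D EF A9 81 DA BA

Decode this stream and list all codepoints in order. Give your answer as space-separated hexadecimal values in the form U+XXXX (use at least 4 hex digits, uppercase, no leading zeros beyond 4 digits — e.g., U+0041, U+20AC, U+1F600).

Byte[0]=E4: 3-byte lead, need 2 cont bytes. acc=0x4
Byte[1]=B1: continuation. acc=(acc<<6)|0x31=0x131
Byte[2]=A4: continuation. acc=(acc<<6)|0x24=0x4C64
Completed: cp=U+4C64 (starts at byte 0)
Byte[3]=C6: 2-byte lead, need 1 cont bytes. acc=0x6
Byte[4]=A4: continuation. acc=(acc<<6)|0x24=0x1A4
Completed: cp=U+01A4 (starts at byte 3)
Byte[5]=2D: 1-byte ASCII. cp=U+002D
Byte[6]=EF: 3-byte lead, need 2 cont bytes. acc=0xF
Byte[7]=A9: continuation. acc=(acc<<6)|0x29=0x3E9
Byte[8]=81: continuation. acc=(acc<<6)|0x01=0xFA41
Completed: cp=U+FA41 (starts at byte 6)
Byte[9]=DA: 2-byte lead, need 1 cont bytes. acc=0x1A
Byte[10]=BA: continuation. acc=(acc<<6)|0x3A=0x6BA
Completed: cp=U+06BA (starts at byte 9)

Answer: U+4C64 U+01A4 U+002D U+FA41 U+06BA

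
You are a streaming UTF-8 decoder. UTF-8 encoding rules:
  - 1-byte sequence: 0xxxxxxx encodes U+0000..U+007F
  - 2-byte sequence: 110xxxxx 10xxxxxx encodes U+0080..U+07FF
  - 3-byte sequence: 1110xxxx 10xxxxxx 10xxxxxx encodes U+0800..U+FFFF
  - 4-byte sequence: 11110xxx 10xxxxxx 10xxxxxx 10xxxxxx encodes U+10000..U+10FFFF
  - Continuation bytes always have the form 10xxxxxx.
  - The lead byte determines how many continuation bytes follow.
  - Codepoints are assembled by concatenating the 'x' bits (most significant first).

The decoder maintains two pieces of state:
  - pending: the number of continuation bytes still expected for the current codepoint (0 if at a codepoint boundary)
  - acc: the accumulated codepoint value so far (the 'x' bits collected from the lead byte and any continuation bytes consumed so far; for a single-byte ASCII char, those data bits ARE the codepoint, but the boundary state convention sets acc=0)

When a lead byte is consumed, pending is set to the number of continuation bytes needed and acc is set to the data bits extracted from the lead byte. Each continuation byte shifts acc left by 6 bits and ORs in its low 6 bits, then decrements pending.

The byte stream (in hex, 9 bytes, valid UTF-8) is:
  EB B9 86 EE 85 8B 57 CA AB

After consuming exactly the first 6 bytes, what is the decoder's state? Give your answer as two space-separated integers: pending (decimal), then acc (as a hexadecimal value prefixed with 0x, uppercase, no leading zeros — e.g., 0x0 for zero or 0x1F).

Answer: 0 0xE14B

Derivation:
Byte[0]=EB: 3-byte lead. pending=2, acc=0xB
Byte[1]=B9: continuation. acc=(acc<<6)|0x39=0x2F9, pending=1
Byte[2]=86: continuation. acc=(acc<<6)|0x06=0xBE46, pending=0
Byte[3]=EE: 3-byte lead. pending=2, acc=0xE
Byte[4]=85: continuation. acc=(acc<<6)|0x05=0x385, pending=1
Byte[5]=8B: continuation. acc=(acc<<6)|0x0B=0xE14B, pending=0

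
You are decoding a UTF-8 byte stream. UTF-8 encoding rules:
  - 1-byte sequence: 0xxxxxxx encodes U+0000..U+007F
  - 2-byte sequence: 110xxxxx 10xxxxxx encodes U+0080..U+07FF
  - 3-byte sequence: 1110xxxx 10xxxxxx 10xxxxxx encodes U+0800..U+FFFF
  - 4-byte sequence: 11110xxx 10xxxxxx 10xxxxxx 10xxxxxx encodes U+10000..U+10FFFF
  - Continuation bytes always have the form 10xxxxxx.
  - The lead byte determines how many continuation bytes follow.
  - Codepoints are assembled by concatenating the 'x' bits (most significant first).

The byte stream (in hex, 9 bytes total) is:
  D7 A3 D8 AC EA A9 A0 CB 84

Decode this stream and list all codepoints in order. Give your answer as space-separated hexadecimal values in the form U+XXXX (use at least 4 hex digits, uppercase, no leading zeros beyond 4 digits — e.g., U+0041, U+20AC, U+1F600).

Byte[0]=D7: 2-byte lead, need 1 cont bytes. acc=0x17
Byte[1]=A3: continuation. acc=(acc<<6)|0x23=0x5E3
Completed: cp=U+05E3 (starts at byte 0)
Byte[2]=D8: 2-byte lead, need 1 cont bytes. acc=0x18
Byte[3]=AC: continuation. acc=(acc<<6)|0x2C=0x62C
Completed: cp=U+062C (starts at byte 2)
Byte[4]=EA: 3-byte lead, need 2 cont bytes. acc=0xA
Byte[5]=A9: continuation. acc=(acc<<6)|0x29=0x2A9
Byte[6]=A0: continuation. acc=(acc<<6)|0x20=0xAA60
Completed: cp=U+AA60 (starts at byte 4)
Byte[7]=CB: 2-byte lead, need 1 cont bytes. acc=0xB
Byte[8]=84: continuation. acc=(acc<<6)|0x04=0x2C4
Completed: cp=U+02C4 (starts at byte 7)

Answer: U+05E3 U+062C U+AA60 U+02C4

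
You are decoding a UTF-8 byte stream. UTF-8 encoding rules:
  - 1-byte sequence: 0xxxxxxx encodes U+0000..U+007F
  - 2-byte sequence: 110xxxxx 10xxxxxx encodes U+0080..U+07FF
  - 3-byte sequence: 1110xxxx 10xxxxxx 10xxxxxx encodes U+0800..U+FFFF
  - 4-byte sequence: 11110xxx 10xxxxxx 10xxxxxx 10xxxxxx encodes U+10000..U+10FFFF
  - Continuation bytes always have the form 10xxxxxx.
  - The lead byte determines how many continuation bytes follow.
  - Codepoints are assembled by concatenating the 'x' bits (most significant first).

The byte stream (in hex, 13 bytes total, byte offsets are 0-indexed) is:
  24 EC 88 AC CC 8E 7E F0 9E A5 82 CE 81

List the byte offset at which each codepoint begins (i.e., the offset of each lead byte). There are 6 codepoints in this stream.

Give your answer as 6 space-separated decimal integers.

Byte[0]=24: 1-byte ASCII. cp=U+0024
Byte[1]=EC: 3-byte lead, need 2 cont bytes. acc=0xC
Byte[2]=88: continuation. acc=(acc<<6)|0x08=0x308
Byte[3]=AC: continuation. acc=(acc<<6)|0x2C=0xC22C
Completed: cp=U+C22C (starts at byte 1)
Byte[4]=CC: 2-byte lead, need 1 cont bytes. acc=0xC
Byte[5]=8E: continuation. acc=(acc<<6)|0x0E=0x30E
Completed: cp=U+030E (starts at byte 4)
Byte[6]=7E: 1-byte ASCII. cp=U+007E
Byte[7]=F0: 4-byte lead, need 3 cont bytes. acc=0x0
Byte[8]=9E: continuation. acc=(acc<<6)|0x1E=0x1E
Byte[9]=A5: continuation. acc=(acc<<6)|0x25=0x7A5
Byte[10]=82: continuation. acc=(acc<<6)|0x02=0x1E942
Completed: cp=U+1E942 (starts at byte 7)
Byte[11]=CE: 2-byte lead, need 1 cont bytes. acc=0xE
Byte[12]=81: continuation. acc=(acc<<6)|0x01=0x381
Completed: cp=U+0381 (starts at byte 11)

Answer: 0 1 4 6 7 11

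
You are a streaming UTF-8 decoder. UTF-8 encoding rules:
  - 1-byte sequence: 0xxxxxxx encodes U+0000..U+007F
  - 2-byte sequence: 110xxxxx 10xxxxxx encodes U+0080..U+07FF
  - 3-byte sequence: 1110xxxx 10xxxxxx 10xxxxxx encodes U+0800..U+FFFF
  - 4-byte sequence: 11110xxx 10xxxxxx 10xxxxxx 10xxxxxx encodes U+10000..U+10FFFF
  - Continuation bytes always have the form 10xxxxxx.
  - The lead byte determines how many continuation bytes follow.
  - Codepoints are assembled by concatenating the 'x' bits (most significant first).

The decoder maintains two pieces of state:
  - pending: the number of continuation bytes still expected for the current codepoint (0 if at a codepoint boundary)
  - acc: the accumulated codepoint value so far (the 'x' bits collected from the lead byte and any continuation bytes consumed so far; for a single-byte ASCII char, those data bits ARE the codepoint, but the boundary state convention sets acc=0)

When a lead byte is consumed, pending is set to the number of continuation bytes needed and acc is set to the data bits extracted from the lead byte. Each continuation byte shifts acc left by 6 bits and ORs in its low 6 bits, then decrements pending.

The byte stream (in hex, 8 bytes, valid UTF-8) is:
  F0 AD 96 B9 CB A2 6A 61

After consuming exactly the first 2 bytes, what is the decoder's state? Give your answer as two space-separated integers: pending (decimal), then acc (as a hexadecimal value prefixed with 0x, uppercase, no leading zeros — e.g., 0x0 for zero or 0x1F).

Answer: 2 0x2D

Derivation:
Byte[0]=F0: 4-byte lead. pending=3, acc=0x0
Byte[1]=AD: continuation. acc=(acc<<6)|0x2D=0x2D, pending=2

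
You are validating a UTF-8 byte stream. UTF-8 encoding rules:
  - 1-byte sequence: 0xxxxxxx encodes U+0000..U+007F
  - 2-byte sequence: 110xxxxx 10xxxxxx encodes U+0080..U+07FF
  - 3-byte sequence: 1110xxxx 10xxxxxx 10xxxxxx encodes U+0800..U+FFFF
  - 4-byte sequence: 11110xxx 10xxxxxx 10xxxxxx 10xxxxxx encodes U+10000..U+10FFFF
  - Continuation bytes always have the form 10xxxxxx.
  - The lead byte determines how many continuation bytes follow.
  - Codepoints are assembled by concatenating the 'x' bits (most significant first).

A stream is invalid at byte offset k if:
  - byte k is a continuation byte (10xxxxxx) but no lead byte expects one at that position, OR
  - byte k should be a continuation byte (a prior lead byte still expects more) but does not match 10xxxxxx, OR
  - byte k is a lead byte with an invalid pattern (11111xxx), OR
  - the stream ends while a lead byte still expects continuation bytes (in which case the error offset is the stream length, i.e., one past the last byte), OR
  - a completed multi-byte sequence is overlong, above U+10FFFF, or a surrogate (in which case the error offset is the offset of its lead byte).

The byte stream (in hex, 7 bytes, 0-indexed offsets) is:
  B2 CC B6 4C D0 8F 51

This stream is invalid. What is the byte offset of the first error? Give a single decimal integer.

Byte[0]=B2: INVALID lead byte (not 0xxx/110x/1110/11110)

Answer: 0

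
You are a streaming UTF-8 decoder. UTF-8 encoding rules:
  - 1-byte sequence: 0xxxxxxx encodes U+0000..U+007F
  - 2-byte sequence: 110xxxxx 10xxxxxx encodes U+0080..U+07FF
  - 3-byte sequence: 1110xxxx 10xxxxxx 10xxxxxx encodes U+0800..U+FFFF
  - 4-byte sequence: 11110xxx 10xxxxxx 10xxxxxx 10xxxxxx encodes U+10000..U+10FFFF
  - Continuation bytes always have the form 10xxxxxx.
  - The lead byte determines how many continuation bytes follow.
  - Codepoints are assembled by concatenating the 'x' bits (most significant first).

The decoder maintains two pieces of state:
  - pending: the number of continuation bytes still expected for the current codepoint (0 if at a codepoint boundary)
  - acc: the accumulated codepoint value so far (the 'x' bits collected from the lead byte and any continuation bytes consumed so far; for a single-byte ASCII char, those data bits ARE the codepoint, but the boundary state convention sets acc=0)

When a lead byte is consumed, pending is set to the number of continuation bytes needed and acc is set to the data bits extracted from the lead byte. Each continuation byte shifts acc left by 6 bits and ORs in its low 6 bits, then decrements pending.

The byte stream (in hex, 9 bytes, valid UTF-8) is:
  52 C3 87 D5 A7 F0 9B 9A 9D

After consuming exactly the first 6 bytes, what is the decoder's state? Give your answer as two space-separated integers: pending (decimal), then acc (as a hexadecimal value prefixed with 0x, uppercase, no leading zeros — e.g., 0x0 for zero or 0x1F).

Byte[0]=52: 1-byte. pending=0, acc=0x0
Byte[1]=C3: 2-byte lead. pending=1, acc=0x3
Byte[2]=87: continuation. acc=(acc<<6)|0x07=0xC7, pending=0
Byte[3]=D5: 2-byte lead. pending=1, acc=0x15
Byte[4]=A7: continuation. acc=(acc<<6)|0x27=0x567, pending=0
Byte[5]=F0: 4-byte lead. pending=3, acc=0x0

Answer: 3 0x0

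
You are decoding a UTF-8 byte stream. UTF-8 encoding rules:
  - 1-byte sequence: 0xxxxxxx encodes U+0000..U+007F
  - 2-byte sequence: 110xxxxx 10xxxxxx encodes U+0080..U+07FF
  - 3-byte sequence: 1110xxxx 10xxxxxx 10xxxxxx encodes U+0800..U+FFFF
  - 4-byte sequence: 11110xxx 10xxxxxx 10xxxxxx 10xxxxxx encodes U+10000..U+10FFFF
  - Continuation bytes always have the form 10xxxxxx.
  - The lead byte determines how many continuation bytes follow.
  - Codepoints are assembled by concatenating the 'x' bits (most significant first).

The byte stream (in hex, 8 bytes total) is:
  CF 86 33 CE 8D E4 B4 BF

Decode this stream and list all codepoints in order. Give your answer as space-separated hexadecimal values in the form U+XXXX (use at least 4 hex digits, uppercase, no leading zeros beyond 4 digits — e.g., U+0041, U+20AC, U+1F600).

Byte[0]=CF: 2-byte lead, need 1 cont bytes. acc=0xF
Byte[1]=86: continuation. acc=(acc<<6)|0x06=0x3C6
Completed: cp=U+03C6 (starts at byte 0)
Byte[2]=33: 1-byte ASCII. cp=U+0033
Byte[3]=CE: 2-byte lead, need 1 cont bytes. acc=0xE
Byte[4]=8D: continuation. acc=(acc<<6)|0x0D=0x38D
Completed: cp=U+038D (starts at byte 3)
Byte[5]=E4: 3-byte lead, need 2 cont bytes. acc=0x4
Byte[6]=B4: continuation. acc=(acc<<6)|0x34=0x134
Byte[7]=BF: continuation. acc=(acc<<6)|0x3F=0x4D3F
Completed: cp=U+4D3F (starts at byte 5)

Answer: U+03C6 U+0033 U+038D U+4D3F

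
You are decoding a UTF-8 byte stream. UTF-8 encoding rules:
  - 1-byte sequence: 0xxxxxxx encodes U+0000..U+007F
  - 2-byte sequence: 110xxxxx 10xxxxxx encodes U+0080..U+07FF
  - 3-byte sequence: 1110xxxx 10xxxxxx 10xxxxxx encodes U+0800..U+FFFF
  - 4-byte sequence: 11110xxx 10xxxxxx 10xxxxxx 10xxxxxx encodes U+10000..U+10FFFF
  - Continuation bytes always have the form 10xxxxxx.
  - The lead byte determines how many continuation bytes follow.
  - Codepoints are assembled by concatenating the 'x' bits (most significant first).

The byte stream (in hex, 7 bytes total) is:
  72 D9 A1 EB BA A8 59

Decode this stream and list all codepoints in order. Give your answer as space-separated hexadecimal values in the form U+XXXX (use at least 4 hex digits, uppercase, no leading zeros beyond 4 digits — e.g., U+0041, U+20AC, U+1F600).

Byte[0]=72: 1-byte ASCII. cp=U+0072
Byte[1]=D9: 2-byte lead, need 1 cont bytes. acc=0x19
Byte[2]=A1: continuation. acc=(acc<<6)|0x21=0x661
Completed: cp=U+0661 (starts at byte 1)
Byte[3]=EB: 3-byte lead, need 2 cont bytes. acc=0xB
Byte[4]=BA: continuation. acc=(acc<<6)|0x3A=0x2FA
Byte[5]=A8: continuation. acc=(acc<<6)|0x28=0xBEA8
Completed: cp=U+BEA8 (starts at byte 3)
Byte[6]=59: 1-byte ASCII. cp=U+0059

Answer: U+0072 U+0661 U+BEA8 U+0059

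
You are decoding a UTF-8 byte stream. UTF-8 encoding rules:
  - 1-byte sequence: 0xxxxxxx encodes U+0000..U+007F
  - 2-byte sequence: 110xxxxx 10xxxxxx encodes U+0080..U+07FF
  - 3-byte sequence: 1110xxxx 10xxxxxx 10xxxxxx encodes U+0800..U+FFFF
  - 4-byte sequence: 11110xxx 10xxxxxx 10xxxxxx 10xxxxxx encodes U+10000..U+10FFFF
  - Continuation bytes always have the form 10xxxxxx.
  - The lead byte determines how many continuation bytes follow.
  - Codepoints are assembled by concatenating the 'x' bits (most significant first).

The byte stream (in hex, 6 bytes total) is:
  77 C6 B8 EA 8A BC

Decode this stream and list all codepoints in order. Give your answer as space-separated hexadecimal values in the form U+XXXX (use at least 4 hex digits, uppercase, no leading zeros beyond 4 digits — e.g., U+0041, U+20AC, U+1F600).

Byte[0]=77: 1-byte ASCII. cp=U+0077
Byte[1]=C6: 2-byte lead, need 1 cont bytes. acc=0x6
Byte[2]=B8: continuation. acc=(acc<<6)|0x38=0x1B8
Completed: cp=U+01B8 (starts at byte 1)
Byte[3]=EA: 3-byte lead, need 2 cont bytes. acc=0xA
Byte[4]=8A: continuation. acc=(acc<<6)|0x0A=0x28A
Byte[5]=BC: continuation. acc=(acc<<6)|0x3C=0xA2BC
Completed: cp=U+A2BC (starts at byte 3)

Answer: U+0077 U+01B8 U+A2BC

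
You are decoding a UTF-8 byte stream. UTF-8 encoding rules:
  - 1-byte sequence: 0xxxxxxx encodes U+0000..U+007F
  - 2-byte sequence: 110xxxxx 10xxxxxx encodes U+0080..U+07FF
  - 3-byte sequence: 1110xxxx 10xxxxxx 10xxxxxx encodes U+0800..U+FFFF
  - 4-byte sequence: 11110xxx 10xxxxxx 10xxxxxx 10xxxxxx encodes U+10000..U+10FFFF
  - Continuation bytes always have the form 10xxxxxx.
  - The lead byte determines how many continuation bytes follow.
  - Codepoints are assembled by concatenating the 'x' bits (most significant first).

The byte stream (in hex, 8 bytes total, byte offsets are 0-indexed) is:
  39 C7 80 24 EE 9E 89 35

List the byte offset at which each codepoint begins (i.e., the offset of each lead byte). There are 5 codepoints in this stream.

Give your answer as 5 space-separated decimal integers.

Byte[0]=39: 1-byte ASCII. cp=U+0039
Byte[1]=C7: 2-byte lead, need 1 cont bytes. acc=0x7
Byte[2]=80: continuation. acc=(acc<<6)|0x00=0x1C0
Completed: cp=U+01C0 (starts at byte 1)
Byte[3]=24: 1-byte ASCII. cp=U+0024
Byte[4]=EE: 3-byte lead, need 2 cont bytes. acc=0xE
Byte[5]=9E: continuation. acc=(acc<<6)|0x1E=0x39E
Byte[6]=89: continuation. acc=(acc<<6)|0x09=0xE789
Completed: cp=U+E789 (starts at byte 4)
Byte[7]=35: 1-byte ASCII. cp=U+0035

Answer: 0 1 3 4 7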